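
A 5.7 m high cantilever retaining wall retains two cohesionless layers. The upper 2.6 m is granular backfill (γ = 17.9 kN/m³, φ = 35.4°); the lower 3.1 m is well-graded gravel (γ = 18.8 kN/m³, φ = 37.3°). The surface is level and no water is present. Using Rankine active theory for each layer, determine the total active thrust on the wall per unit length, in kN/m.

73.7 kN/m

K_a1 = tan²(45°−35.4°/2) = 0.2664; K_a2 = tan²(45°−37.3°/2) = 0.2453.
Layer 1: σ at base = K_a1 γ₁ h₁ = 12.40 kPa; P₁ = ½×12.40×2.6 = 16.12.
Layer 2: σ_v at top = γ₁h₁ = 46.54; σ_h top = K_a2×46.54 = 11.42; σ_h base = K_a2×(46.54+18.8×3.1) = 25.72.
P₂ = ½(11.42+25.72)×3.1 = 57.56. Total P_a = 16.12+57.56 = 73.68 kN/m.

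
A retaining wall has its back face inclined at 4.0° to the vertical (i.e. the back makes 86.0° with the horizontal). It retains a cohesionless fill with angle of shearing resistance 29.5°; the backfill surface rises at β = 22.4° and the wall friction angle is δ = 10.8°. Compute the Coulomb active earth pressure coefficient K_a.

K_a = sin²(α+φ) / [sin²α · sin(α−δ) · (1 + √{sin(φ+δ)sin(φ−β) / (sin(α−δ)sin(α+β))})²].
With α = 86.0°, φ = 29.5°, δ = 10.8°, β = 22.4°: K_a = 0.5047.

0.505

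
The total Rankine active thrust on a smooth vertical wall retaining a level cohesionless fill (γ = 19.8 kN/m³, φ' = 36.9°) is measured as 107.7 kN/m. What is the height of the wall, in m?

K_a = 0.2497. P_a = ½ K_a γ H² ⇒ H = √(2P_a/(K_a γ)).
H = √(2×107.7/(0.2497×19.8)) = 6.601 m.

6.60 m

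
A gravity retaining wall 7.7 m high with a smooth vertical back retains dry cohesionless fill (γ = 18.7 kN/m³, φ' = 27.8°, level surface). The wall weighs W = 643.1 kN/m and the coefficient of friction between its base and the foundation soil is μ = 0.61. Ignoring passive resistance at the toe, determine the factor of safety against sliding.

K_a = tan²(45° − 27.8°/2) = 0.3639.
P_a = ½K_aγH² = 0.5×0.3639×18.7×7.7² = 201.7 kN/m, acting at H/3 = 2.567 m above the base.
FS_sliding = μW / P_a = 0.61×643.1 / 201.7 = 1.945.

1.94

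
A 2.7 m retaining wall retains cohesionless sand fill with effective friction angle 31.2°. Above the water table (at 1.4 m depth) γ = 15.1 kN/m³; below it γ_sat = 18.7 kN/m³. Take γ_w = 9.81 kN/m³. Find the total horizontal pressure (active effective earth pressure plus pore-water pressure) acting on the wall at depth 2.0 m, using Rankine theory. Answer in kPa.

14.3 kPa

K_a = (1 − sin φ)/(1 + sin φ) = 0.3175.
γ' = 18.7 − 9.81 = 8.890 kN/m³.
Effective vertical stress at 2.0 m: σ'_v = 15.1×1.4 + 8.890×0.600 = 26.47 kPa.
σ'_h = K_a σ'_v = 0.3175 × 26.47 = 8.405 kPa; u = γ_w × 0.600 = 5.886 kPa.
Total σ_h = 8.405 + 5.886 = 14.29 kPa.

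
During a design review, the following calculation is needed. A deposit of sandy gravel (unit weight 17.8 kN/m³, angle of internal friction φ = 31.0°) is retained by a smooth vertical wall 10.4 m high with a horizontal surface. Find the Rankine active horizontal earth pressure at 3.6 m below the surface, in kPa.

20.5 kPa

K_a = (1 − sin φ)/(1 + sin φ) = 0.3201.
σ_h = K_a γ z = 0.3201 × 17.8 × 3.6 = 20.51 kPa.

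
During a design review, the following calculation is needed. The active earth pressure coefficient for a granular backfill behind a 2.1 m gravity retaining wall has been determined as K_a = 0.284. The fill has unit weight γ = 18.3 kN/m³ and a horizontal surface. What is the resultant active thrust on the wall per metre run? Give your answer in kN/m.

11.5 kN/m

P = ½ K_a γ H² = 0.5 × 0.284 × 18.3 × 2.1² = 11.46 kN/m.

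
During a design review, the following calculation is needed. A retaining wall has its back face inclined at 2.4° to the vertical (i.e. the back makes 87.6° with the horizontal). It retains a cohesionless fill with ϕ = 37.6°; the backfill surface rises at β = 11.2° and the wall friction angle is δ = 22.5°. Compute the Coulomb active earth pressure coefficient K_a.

0.269

K_a = sin²(α+φ) / [sin²α · sin(α−δ) · (1 + √{sin(φ+δ)sin(φ−β) / (sin(α−δ)sin(α+β))})²].
With α = 87.6°, φ = 37.6°, δ = 22.5°, β = 11.2°: K_a = 0.2690.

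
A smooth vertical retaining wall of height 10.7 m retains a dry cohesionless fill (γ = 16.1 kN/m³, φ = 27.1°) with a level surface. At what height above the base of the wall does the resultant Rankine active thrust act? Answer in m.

3.57 m

K_a = 0.3741.
The pressure distribution is triangular, so the resultant acts at H/3 above the base = 10.7/3 = 3.567 m.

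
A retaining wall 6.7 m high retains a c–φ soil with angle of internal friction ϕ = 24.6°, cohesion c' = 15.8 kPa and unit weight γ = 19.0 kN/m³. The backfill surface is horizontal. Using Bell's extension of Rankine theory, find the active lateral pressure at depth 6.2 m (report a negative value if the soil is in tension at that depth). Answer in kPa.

K_a = (1 − sin φ)/(1 + sin φ) = 0.4121.
σ_a = K_a γ z − 2c√K_a = 0.4121×19.0×6.2 − 2×15.8×0.6420 = 28.26 kPa.

28.3 kPa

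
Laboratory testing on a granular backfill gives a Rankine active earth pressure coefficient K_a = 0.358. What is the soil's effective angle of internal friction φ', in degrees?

28.2°

K_a = tan²(45° − φ/2) ⇒ 45° − φ/2 = arctan(√0.358) = 30.89°.
φ = 2(45° − 30.89°) = 28.21°.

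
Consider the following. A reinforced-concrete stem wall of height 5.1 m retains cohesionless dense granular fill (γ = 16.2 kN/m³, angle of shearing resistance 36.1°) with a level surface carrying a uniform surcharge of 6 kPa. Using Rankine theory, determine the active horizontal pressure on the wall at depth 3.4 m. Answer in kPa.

15.8 kPa

K_a = (1 − sin φ)/(1 + sin φ) = 0.2585.
σ_v = γz + q = 16.2 × 3.4 + 6 = 61.08 kPa.
σ_h = K_a σ_v = 0.2585 × 61.08 = 15.79 kPa.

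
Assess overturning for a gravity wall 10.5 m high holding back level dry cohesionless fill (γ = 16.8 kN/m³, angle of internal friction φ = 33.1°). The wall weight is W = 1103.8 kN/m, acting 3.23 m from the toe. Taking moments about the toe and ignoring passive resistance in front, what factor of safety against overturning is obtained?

3.75

K_a = tan²(45° − 33.1°/2) = 0.2936.
P_a = ½K_aγH² = 0.5×0.2936×16.8×10.5² = 271.9 kN/m, acting at H/3 = 3.500 m above the base.
Overturning moment M_o = P_a × H/3 = 271.9 × 3.500 = 951.6.
Resisting moment M_r = W × 3.23 = 1103.8 × 3.23 = 3565.
FS_overturning = M_r/M_o = 3565/951.6 = 3.747.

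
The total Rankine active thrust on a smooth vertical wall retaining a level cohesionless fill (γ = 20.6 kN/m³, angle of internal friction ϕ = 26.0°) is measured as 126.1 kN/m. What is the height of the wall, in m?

K_a = 0.3905. P_a = ½ K_a γ H² ⇒ H = √(2P_a/(K_a γ)).
H = √(2×126.1/(0.3905×20.6)) = 5.600 m.

5.60 m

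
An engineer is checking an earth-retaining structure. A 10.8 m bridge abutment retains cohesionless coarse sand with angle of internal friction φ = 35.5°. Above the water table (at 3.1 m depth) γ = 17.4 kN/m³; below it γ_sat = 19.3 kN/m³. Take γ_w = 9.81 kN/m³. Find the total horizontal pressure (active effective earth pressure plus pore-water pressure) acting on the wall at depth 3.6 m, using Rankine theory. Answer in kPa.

K_a = (1 − sin φ)/(1 + sin φ) = 0.2653.
γ' = 19.3 − 9.81 = 9.490 kN/m³.
Effective vertical stress at 3.6 m: σ'_v = 17.4×3.1 + 9.490×0.500 = 58.68 kPa.
σ'_h = K_a σ'_v = 0.2653 × 58.68 = 15.57 kPa; u = γ_w × 0.500 = 4.905 kPa.
Total σ_h = 15.57 + 4.905 = 20.47 kPa.

20.5 kPa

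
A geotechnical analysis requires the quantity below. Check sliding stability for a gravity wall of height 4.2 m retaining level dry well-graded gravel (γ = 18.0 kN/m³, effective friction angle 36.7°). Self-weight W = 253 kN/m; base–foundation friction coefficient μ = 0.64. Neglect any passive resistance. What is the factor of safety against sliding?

K_a = tan²(45° − 36.7°/2) = 0.2519.
P_a = ½K_aγH² = 0.5×0.2519×18.0×4.2² = 39.98 kN/m, acting at H/3 = 1.400 m above the base.
FS_sliding = μW / P_a = 0.64×253 / 39.98 = 4.050.

4.05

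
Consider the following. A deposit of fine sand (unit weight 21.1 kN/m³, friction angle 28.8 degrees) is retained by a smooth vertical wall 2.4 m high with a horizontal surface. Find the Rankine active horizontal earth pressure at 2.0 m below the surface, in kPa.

K_a = (1 − sin φ)/(1 + sin φ) = 0.3498.
σ_h = K_a γ z = 0.3498 × 21.1 × 2.0 = 14.76 kPa.

14.8 kPa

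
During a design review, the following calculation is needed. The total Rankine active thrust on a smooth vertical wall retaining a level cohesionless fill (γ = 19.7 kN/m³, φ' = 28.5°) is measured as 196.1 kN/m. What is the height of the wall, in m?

7.50 m

K_a = 0.3540. P_a = ½ K_a γ H² ⇒ H = √(2P_a/(K_a γ)).
H = √(2×196.1/(0.3540×19.7)) = 7.500 m.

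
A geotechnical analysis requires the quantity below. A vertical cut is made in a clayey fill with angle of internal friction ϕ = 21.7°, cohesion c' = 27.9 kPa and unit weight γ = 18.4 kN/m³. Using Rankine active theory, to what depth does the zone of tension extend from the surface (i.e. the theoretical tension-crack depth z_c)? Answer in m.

4.47 m

K_a = tan²(45° − 21.7°/2) = 0.4601; √K_a = 0.6783.
The active pressure is zero where K_a γ z = 2c√K_a, so z_c = 2c/(γ√K_a) = 2×27.9/(18.4×0.6783) = 4.471 m.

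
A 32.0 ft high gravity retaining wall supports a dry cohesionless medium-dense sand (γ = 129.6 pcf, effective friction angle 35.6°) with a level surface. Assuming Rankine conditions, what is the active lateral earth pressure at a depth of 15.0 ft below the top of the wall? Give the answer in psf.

513 psf

K_a = (1 − sin φ)/(1 + sin φ) = 0.2641.
σ_h = K_a γ z = 0.2641 × 129.6 × 15.0 = 513.5 psf.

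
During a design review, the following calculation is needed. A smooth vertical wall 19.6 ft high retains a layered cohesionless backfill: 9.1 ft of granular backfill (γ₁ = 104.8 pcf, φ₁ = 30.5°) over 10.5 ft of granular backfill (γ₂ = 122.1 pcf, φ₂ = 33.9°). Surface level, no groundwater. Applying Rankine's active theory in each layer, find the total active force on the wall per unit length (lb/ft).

K_a1 = tan²(45°−30.5°/2) = 0.3267; K_a2 = tan²(45°−33.9°/2) = 0.2839.
Layer 1: σ at base = K_a1 γ₁ h₁ = 311.5 psf; P₁ = ½×311.5×9.1 = 1417.
Layer 2: σ_v at top = γ₁h₁ = 953.7; σ_h top = K_a2×953.7 = 270.8; σ_h base = K_a2×(953.7+122.1×10.5) = 634.7.
P₂ = ½(270.8+634.7)×10.5 = 4754. Total P_a = 1417+4754 = 6171 lb/ft.

6170 lb/ft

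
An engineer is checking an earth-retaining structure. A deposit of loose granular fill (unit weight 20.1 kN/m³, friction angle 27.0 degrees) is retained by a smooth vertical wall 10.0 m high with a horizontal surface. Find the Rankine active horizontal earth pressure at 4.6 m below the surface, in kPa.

34.7 kPa

K_a = (1 − sin φ)/(1 + sin φ) = 0.3755.
σ_h = K_a γ z = 0.3755 × 20.1 × 4.6 = 34.72 kPa.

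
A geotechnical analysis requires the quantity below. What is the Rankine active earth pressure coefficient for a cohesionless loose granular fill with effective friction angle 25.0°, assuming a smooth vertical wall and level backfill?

K_a = tan²(45° − φ/2) = tan²(32.50°) = 0.4059.

0.406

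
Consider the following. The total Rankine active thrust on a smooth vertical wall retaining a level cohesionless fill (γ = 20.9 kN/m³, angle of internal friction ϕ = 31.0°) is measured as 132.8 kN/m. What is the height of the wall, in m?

6.30 m

K_a = 0.3201. P_a = ½ K_a γ H² ⇒ H = √(2P_a/(K_a γ)).
H = √(2×132.8/(0.3201×20.9)) = 6.301 m.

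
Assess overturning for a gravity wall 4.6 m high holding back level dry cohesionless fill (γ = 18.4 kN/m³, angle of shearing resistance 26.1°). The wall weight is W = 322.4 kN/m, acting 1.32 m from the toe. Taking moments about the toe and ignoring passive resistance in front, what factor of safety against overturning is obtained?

3.67

K_a = tan²(45° − 26.1°/2) = 0.3889.
P_a = ½K_aγH² = 0.5×0.3889×18.4×4.6² = 75.72 kN/m, acting at H/3 = 1.533 m above the base.
Overturning moment M_o = P_a × H/3 = 75.72 × 1.533 = 116.1.
Resisting moment M_r = W × 1.32 = 322.4 × 1.32 = 425.6.
FS_overturning = M_r/M_o = 425.6/116.1 = 3.666.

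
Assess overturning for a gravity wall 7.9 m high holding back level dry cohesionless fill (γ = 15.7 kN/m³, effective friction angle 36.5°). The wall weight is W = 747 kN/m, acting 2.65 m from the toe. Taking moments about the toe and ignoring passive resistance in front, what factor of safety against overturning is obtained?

6.04

K_a = tan²(45° − 36.5°/2) = 0.2541.
P_a = ½K_aγH² = 0.5×0.2541×15.7×7.9² = 124.5 kN/m, acting at H/3 = 2.633 m above the base.
Overturning moment M_o = P_a × H/3 = 124.5 × 2.633 = 327.8.
Resisting moment M_r = W × 2.65 = 747 × 2.65 = 1980.
FS_overturning = M_r/M_o = 1980/327.8 = 6.040.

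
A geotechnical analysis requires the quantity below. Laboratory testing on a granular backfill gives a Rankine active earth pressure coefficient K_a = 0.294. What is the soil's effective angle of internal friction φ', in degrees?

K_a = tan²(45° − φ/2) ⇒ 45° − φ/2 = arctan(√0.294) = 28.47°.
φ = 2(45° − 28.47°) = 33.07°.

33.1°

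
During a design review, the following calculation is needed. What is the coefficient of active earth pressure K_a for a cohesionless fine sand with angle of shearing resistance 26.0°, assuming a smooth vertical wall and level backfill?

0.390

K_a = tan²(45° − φ/2) = tan²(32.00°) = 0.3905.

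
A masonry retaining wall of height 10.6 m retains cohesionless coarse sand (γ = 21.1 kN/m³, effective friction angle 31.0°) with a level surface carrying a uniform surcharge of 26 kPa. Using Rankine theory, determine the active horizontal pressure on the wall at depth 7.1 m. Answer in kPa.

K_a = (1 − sin φ)/(1 + sin φ) = 0.3201.
σ_v = γz + q = 21.1 × 7.1 + 26 = 175.8 kPa.
σ_h = K_a σ_v = 0.3201 × 175.8 = 56.28 kPa.

56.3 kPa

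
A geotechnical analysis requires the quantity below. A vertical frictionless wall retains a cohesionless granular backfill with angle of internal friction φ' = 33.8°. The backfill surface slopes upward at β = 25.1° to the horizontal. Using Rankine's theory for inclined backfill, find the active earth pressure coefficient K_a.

0.390

K_a = cos β · (cos β − √(cos²β − cos²φ)) / (cos β + √(cos²β − cos²φ)).
cos β = 0.9056, cos φ = 0.8310, √(cos²β − cos²φ) = 0.3599.
K_a = 0.9056 × (0.9056 − 0.3599)/(0.9056 + 0.3599) = 0.3905.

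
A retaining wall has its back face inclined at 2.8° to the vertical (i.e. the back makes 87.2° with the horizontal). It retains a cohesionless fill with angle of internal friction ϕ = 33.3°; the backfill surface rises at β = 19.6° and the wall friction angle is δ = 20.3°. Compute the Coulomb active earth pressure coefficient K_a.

0.377

K_a = sin²(α+φ) / [sin²α · sin(α−δ) · (1 + √{sin(φ+δ)sin(φ−β) / (sin(α−δ)sin(α+β))})²].
With α = 87.2°, φ = 33.3°, δ = 20.3°, β = 19.6°: K_a = 0.3768.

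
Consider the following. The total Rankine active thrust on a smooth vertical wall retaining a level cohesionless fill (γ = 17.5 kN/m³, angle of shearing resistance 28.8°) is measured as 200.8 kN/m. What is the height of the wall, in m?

8.10 m

K_a = 0.3498. P_a = ½ K_a γ H² ⇒ H = √(2P_a/(K_a γ)).
H = √(2×200.8/(0.3498×17.5)) = 8.100 m.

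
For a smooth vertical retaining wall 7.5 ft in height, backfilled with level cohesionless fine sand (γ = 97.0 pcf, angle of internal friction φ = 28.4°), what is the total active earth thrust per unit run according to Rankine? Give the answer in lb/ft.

969 lb/ft

K_a = tan²(45° − φ/2) = 0.3554.
P_a = ½ K_a γ H² = 0.5 × 0.3554 × 97.0 × 7.5² = 969.5 lb/ft.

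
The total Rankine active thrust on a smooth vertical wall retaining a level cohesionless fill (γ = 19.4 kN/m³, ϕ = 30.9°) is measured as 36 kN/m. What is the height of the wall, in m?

K_a = 0.3214. P_a = ½ K_a γ H² ⇒ H = √(2P_a/(K_a γ)).
H = √(2×36/(0.3214×19.4)) = 3.398 m.

3.40 m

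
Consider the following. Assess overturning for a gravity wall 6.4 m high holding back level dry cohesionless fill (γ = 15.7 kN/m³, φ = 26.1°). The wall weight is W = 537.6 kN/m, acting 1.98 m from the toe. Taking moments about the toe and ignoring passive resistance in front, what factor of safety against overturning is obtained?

K_a = tan²(45° − 26.1°/2) = 0.3889.
P_a = ½K_aγH² = 0.5×0.3889×15.7×6.4² = 125.1 kN/m, acting at H/3 = 2.133 m above the base.
Overturning moment M_o = P_a × H/3 = 125.1 × 2.133 = 266.8.
Resisting moment M_r = W × 1.98 = 537.6 × 1.98 = 1064.
FS_overturning = M_r/M_o = 1064/266.8 = 3.990.

3.99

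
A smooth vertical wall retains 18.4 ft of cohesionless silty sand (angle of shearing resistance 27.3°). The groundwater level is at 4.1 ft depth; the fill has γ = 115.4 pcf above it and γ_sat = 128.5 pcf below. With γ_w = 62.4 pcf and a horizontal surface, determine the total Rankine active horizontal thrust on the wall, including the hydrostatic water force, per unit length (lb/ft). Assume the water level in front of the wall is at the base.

11800 lb/ft

K_a = tan²(45° − φ/2) = 0.3711.
γ' = 128.5 − 62.4 = 66.10 pcf. Depth below WT = 14.3 ft.
σ'_h at WT = K_a γ d_w = 175.6 psf; at base = 175.6 + K_a γ' × 14.3 = 526.4 psf.
P₁ (0–4.1 ft) = ½×175.6×4.1 = 360.0. P₂ (4.1–18.4 ft) = ½(175.6+526.4)×14.3 = 5019.
P_w = ½ γ_w h₂² = 0.5×62.4×14.3² = 6380. Total = 360.0+5019+6380 = 11760 lb/ft.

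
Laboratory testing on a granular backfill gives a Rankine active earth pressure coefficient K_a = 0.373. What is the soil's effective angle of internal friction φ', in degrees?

27.2°

K_a = tan²(45° − φ/2) ⇒ 45° − φ/2 = arctan(√0.373) = 31.41°.
φ = 2(45° − 31.41°) = 27.17°.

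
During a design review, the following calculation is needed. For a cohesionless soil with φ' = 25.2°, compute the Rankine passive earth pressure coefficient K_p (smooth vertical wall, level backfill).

2.48

K_p = (1 + sin φ)/(1 − sin φ) = tan²(45° + 25.2°/2) = 2.483.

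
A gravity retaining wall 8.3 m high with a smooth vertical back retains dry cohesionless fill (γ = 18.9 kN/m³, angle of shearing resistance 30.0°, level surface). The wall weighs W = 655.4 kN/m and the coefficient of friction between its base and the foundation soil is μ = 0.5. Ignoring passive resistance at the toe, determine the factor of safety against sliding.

1.51

K_a = tan²(45° − 30.0°/2) = 0.3333.
P_a = ½K_aγH² = 0.5×0.3333×18.9×8.3² = 217.0 kN/m, acting at H/3 = 2.767 m above the base.
FS_sliding = μW / P_a = 0.5×655.4 / 217.0 = 1.510.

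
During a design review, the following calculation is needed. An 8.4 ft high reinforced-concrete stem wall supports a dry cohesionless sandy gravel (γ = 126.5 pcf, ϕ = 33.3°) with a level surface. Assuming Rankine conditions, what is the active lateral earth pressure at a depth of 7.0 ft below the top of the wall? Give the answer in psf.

K_a = (1 − sin φ)/(1 + sin φ) = 0.2911.
σ_h = K_a γ z = 0.2911 × 126.5 × 7.0 = 257.8 psf.

258 psf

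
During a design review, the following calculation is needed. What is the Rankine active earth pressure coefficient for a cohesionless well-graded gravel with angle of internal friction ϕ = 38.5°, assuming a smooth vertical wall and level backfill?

0.233

K_a = (1 − sin φ)/(1 + sin φ) = (1 − sin 38.5°)/(1 + sin 38.5°) = 0.2327.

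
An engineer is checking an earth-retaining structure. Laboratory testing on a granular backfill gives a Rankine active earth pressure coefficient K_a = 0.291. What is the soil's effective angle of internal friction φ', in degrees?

K_a = tan²(45° − φ/2) ⇒ 45° − φ/2 = arctan(√0.291) = 28.34°.
φ = 2(45° − 28.34°) = 33.31°.

33.3°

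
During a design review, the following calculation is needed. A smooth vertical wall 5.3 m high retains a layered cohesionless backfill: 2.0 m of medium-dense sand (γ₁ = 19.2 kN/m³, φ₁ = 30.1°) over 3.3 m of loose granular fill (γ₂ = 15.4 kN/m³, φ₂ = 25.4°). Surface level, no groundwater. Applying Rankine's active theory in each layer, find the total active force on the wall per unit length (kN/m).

K_a1 = tan²(45°−30.1°/2) = 0.3320; K_a2 = tan²(45°−25.4°/2) = 0.3996.
Layer 1: σ at base = K_a1 γ₁ h₁ = 12.75 kPa; P₁ = ½×12.75×2.0 = 12.75.
Layer 2: σ_v at top = γ₁h₁ = 38.40; σ_h top = K_a2×38.40 = 15.35; σ_h base = K_a2×(38.40+15.4×3.3) = 35.66.
P₂ = ½(15.35+35.66)×3.3 = 84.15. Total P_a = 12.75+84.15 = 96.90 kN/m.

96.9 kN/m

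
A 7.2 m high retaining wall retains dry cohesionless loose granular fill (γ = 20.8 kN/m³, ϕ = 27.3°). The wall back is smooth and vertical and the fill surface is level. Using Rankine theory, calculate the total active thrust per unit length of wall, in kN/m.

K_a = tan²(45° − φ/2) = 0.3711.
P_a = ½ K_a γ H² = 0.5 × 0.3711 × 20.8 × 7.2² = 200.1 kN/m.

200 kN/m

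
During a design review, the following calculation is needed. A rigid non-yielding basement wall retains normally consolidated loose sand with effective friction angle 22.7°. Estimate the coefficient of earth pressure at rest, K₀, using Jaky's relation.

0.614

K₀ = 1 − sin φ' = 1 − sin 22.7° = 0.6141.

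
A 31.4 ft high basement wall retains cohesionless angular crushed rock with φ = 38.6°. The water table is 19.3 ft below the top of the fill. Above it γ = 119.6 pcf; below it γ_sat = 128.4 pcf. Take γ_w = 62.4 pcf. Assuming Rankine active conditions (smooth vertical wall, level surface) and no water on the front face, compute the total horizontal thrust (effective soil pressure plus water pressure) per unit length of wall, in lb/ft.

K_a = tan²(45° − φ/2) = 0.2316.
γ' = 128.4 − 62.4 = 66.00 pcf. Depth below WT = 12.1 ft.
σ'_h at WT = K_a γ d_w = 534.6 psf; at base = 534.6 + K_a γ' × 12.1 = 719.6 psf.
P₁ (0–19.3 ft) = ½×534.6×19.3 = 5159. P₂ (19.3–31.4 ft) = ½(534.6+719.6)×12.1 = 7588.
P_w = ½ γ_w h₂² = 0.5×62.4×12.1² = 4568. Total = 5159+7588+4568 = 17320 lb/ft.

17300 lb/ft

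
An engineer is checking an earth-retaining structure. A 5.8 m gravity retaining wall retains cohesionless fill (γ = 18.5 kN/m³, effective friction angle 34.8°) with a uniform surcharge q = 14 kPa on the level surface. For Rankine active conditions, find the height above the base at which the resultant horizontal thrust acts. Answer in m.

K_a = 0.2733.
Triangular part P₁ = ½K_aγH² = 85.04 at H/3 = 1.933 m; rectangular part P₂ = K_a q H = 22.19 at H/2 = 2.900 m.
ȳ = (P₁·1.933 + P₂·2.900)/(P₁+P₂) = 2.133 m.

2.13 m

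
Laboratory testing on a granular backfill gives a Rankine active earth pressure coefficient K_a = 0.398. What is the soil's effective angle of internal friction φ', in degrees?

K_a = tan²(45° − φ/2) ⇒ 45° − φ/2 = arctan(√0.398) = 32.25°.
φ = 2(45° − 32.25°) = 25.51°.

25.5°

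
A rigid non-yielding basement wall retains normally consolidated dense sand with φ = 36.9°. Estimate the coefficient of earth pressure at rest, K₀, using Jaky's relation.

K₀ = 1 − sin φ' = 1 − sin 36.9° = 0.3996.

0.400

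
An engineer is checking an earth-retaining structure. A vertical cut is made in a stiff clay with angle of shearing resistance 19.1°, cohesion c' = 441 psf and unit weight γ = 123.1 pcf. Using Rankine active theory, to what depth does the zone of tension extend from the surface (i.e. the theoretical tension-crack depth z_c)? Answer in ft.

K_a = tan²(45° − 19.1°/2) = 0.5069; √K_a = 0.7120.
The active pressure is zero where K_a γ z = 2c√K_a, so z_c = 2c/(γ√K_a) = 2×441/(123.1×0.7120) = 10.06 ft.

10.1 ft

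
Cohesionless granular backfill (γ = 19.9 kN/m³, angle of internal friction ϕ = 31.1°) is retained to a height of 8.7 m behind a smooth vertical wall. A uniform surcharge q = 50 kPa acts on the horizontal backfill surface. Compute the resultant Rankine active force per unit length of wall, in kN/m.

K_a = tan²(45° − φ/2) = 0.3188.
Soil triangle: ½ K_a γ H² = 0.5×0.3188×19.9×8.7² = 240.1 kN/m.
Surcharge rectangle: K_a q H = 0.3188×50×8.7 = 138.7 kN/m.
Total = 240.1 + 138.7 = 378.8 kN/m.

379 kN/m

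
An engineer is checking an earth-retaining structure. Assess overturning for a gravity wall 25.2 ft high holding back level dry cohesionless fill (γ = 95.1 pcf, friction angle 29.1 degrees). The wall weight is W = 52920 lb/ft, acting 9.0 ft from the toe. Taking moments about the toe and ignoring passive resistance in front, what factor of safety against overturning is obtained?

5.43

K_a = tan²(45° − 29.1°/2) = 0.3456.
P_a = ½K_aγH² = 0.5×0.3456×95.1×25.2² = 10440 lb/ft, acting at H/3 = 8.400 ft above the base.
Overturning moment M_o = P_a × H/3 = 10440 × 8.400 = 87660.
Resisting moment M_r = W × 9.0 = 52920 × 9.0 = 476300.
FS_overturning = M_r/M_o = 476300/87660 = 5.433.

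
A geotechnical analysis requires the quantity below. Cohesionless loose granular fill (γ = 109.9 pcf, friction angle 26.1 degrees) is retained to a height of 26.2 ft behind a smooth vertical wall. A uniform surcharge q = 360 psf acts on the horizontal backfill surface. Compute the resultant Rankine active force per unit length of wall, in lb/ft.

K_a = tan²(45° − φ/2) = 0.3889.
Soil triangle: ½ K_a γ H² = 0.5×0.3889×109.9×26.2² = 14670 lb/ft.
Surcharge rectangle: K_a q H = 0.3889×360×26.2 = 3669 lb/ft.
Total = 14670 + 3669 = 18340 lb/ft.

18300 lb/ft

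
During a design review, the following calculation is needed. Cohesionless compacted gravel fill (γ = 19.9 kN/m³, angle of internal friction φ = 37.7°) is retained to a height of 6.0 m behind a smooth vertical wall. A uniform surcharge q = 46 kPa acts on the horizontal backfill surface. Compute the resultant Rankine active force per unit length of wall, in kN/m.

K_a = tan²(45° − φ/2) = 0.2411.
Soil triangle: ½ K_a γ H² = 0.5×0.2411×19.9×6.0² = 86.35 kN/m.
Surcharge rectangle: K_a q H = 0.2411×46×6.0 = 66.53 kN/m.
Total = 86.35 + 66.53 = 152.9 kN/m.

153 kN/m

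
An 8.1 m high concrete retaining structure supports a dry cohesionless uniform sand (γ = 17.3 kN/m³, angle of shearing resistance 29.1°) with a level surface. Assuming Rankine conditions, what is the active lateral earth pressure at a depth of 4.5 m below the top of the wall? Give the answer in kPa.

K_a = (1 − sin φ)/(1 + sin φ) = 0.3456.
σ_h = K_a γ z = 0.3456 × 17.3 × 4.5 = 26.90 kPa.

26.9 kPa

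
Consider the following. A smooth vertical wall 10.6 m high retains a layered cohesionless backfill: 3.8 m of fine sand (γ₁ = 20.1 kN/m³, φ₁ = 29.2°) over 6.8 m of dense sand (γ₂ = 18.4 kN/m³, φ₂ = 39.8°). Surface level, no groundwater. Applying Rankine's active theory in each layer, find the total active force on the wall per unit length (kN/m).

257 kN/m

K_a1 = tan²(45°−29.2°/2) = 0.3442; K_a2 = tan²(45°−39.8°/2) = 0.2194.
Layer 1: σ at base = K_a1 γ₁ h₁ = 26.29 kPa; P₁ = ½×26.29×3.8 = 49.95.
Layer 2: σ_v at top = γ₁h₁ = 76.38; σ_h top = K_a2×76.38 = 16.76; σ_h base = K_a2×(76.38+18.4×6.8) = 44.22.
P₂ = ½(16.76+44.22)×6.8 = 207.3. Total P_a = 49.95+207.3 = 257.3 kN/m.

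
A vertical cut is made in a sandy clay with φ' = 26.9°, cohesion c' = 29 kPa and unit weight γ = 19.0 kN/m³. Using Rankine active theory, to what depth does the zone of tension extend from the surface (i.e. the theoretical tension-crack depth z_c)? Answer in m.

K_a = tan²(45° − 26.9°/2) = 0.3770; √K_a = 0.6140.
The active pressure is zero where K_a γ z = 2c√K_a, so z_c = 2c/(γ√K_a) = 2×29/(19.0×0.6140) = 4.972 m.

4.97 m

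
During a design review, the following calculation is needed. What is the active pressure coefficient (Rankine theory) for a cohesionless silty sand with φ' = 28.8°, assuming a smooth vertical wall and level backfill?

K_a = tan²(45° − φ/2) = tan²(30.60°) = 0.3498.

0.350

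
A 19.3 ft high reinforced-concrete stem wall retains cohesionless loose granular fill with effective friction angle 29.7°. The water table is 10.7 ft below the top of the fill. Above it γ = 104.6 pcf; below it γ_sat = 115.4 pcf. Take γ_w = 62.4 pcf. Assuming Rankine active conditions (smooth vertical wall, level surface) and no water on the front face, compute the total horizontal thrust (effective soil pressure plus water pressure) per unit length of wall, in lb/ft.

8240 lb/ft

K_a = tan²(45° − φ/2) = 0.3374.
γ' = 115.4 − 62.4 = 53.00 pcf. Depth below WT = 8.6 ft.
σ'_h at WT = K_a γ d_w = 377.6 psf; at base = 377.6 + K_a γ' × 8.6 = 531.4 psf.
P₁ (0–10.7 ft) = ½×377.6×10.7 = 2020. P₂ (10.7–19.3 ft) = ½(377.6+531.4)×8.6 = 3909.
P_w = ½ γ_w h₂² = 0.5×62.4×8.6² = 2308. Total = 2020+3909+2308 = 8236 lb/ft.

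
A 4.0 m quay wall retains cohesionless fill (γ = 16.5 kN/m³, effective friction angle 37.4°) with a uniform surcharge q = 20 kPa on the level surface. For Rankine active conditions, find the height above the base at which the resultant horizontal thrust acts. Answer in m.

K_a = 0.2443.
Triangular part P₁ = ½K_aγH² = 32.24 at H/3 = 1.333 m; rectangular part P₂ = K_a q H = 19.54 at H/2 = 2.000 m.
ȳ = (P₁·1.333 + P₂·2.000)/(P₁+P₂) = 1.585 m.

1.58 m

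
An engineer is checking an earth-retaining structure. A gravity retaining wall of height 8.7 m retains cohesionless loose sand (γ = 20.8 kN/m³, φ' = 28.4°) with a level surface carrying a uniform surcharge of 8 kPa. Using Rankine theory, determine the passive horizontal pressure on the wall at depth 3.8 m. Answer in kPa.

K_p = (1 + sin φ)/(1 − sin φ) = 2.814.
σ_v = γz + q = 20.8 × 3.8 + 8 = 87.04 kPa.
σ_h = K_p σ_v = 2.814 × 87.04 = 244.9 kPa.

245 kPa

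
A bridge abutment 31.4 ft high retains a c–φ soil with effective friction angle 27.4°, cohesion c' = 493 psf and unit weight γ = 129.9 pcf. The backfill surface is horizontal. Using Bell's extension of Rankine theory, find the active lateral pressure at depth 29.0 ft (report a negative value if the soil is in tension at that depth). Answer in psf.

793 psf

K_a = (1 − sin φ)/(1 + sin φ) = 0.3697.
σ_a = K_a γ z − 2c√K_a = 0.3697×129.9×29.0 − 2×493×0.6080 = 793.1 psf.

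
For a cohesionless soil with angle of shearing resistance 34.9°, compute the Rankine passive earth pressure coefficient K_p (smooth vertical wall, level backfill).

K_p = (1 + sin φ)/(1 − sin φ) = tan²(45° + 34.9°/2) = 3.674.

3.67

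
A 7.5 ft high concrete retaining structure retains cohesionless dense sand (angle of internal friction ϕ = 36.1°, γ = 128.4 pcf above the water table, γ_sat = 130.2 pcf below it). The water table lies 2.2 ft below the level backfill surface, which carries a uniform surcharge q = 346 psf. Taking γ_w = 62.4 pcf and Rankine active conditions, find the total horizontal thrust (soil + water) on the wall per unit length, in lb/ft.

2260 lb/ft

K_a = tan²(45° − φ/2) = 0.2585.
γ' = 130.2 − 62.4 = 67.80 pcf. h₂ = H − d_w = 5.3 ft.
σ'_h: at surface K_a·q = 89.44; at WT K_a(q+γd_w) = 162.5; at base K_a(q+γd_w+γ'h₂) = 255.3 psf.
P₁ = ½(89.44+162.5)×2.2 = 277.1; P₂ = ½(162.5+255.3)×5.3 = 1107; P_w = ½γ_w h₂² = 876.4.
Total = 277.1+1107+876.4 = 2261 lb/ft.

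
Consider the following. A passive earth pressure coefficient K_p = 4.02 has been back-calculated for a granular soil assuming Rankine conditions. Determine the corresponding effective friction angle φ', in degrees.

K_p = (1+sin φ)/(1−sin φ) ⇒ sin φ = (K_p − 1)/(K_p + 1) = 0.6016.
φ = arcsin(0.6016) = 36.98°.

37.0°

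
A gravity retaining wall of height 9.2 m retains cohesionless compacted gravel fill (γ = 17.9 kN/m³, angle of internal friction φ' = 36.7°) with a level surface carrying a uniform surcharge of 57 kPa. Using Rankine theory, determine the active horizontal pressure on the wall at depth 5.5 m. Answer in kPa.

39.2 kPa

K_a = (1 − sin φ)/(1 + sin φ) = 0.2519.
σ_v = γz + q = 17.9 × 5.5 + 57 = 155.4 kPa.
σ_h = K_a σ_v = 0.2519 × 155.4 = 39.15 kPa.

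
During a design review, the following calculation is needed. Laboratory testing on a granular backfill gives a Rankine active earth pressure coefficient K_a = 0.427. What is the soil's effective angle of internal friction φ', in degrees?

23.7°

K_a = tan²(45° − φ/2) ⇒ 45° − φ/2 = arctan(√0.427) = 33.16°.
φ = 2(45° − 33.16°) = 23.67°.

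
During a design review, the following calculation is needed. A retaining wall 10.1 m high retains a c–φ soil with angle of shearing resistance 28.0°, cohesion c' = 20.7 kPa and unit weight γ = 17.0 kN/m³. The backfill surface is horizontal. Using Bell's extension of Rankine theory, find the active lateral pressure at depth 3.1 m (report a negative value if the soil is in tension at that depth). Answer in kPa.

-5.85 kPa

K_a = (1 − sin φ)/(1 + sin φ) = 0.3610.
σ_a = K_a γ z − 2c√K_a = 0.3610×17.0×3.1 − 2×20.7×0.6009 = -5.849 kPa.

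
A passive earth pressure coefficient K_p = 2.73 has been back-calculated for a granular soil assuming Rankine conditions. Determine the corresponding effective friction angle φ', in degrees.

27.6°

K_p = (1+sin φ)/(1−sin φ) ⇒ sin φ = (K_p − 1)/(K_p + 1) = 0.4638.
φ = arcsin(0.4638) = 27.63°.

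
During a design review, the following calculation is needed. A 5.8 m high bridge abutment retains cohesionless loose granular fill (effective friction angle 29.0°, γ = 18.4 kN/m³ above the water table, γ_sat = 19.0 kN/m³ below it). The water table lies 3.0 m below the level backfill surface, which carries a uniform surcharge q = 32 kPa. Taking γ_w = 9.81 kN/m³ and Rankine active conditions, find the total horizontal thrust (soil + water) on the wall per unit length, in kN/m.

198 kN/m

K_a = tan²(45° − φ/2) = 0.3470.
γ' = 19.0 − 9.81 = 9.190 kN/m³. h₂ = H − d_w = 2.8 m.
σ'_h: at surface K_a·q = 11.10; at WT K_a(q+γd_w) = 30.26; at base K_a(q+γd_w+γ'h₂) = 39.18 kPa.
P₁ = ½(11.10+30.26)×3.0 = 62.04; P₂ = ½(30.26+39.18)×2.8 = 97.22; P_w = ½γ_w h₂² = 38.46.
Total = 62.04+97.22+38.46 = 197.7 kN/m.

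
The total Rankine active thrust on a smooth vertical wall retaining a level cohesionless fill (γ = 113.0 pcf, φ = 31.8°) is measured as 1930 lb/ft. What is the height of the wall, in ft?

10.5 ft

K_a = 0.3098. P_a = ½ K_a γ H² ⇒ H = √(2P_a/(K_a γ)).
H = √(2×1930/(0.3098×113.0)) = 10.50 ft.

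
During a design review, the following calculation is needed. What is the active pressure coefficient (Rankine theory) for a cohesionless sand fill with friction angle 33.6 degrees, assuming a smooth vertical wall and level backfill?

K_a = (1 − sin φ)/(1 + sin φ) = (1 − sin 33.6°)/(1 + sin 33.6°) = 0.2875.

0.288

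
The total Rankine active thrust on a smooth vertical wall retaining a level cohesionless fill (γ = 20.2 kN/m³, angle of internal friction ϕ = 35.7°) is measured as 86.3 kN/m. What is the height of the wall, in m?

5.70 m

K_a = 0.2630. P_a = ½ K_a γ H² ⇒ H = √(2P_a/(K_a γ)).
H = √(2×86.3/(0.2630×20.2)) = 5.700 m.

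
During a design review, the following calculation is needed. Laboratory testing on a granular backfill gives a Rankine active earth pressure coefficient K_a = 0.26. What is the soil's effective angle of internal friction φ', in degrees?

K_a = tan²(45° − φ/2) ⇒ 45° − φ/2 = arctan(√0.26) = 27.02°.
φ = 2(45° − 27.02°) = 35.97°.

36.0°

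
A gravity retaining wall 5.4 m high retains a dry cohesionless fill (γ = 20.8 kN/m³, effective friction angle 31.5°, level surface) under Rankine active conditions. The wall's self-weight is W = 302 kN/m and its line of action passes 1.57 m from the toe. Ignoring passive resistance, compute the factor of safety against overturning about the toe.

2.77

K_a = tan²(45° − 31.5°/2) = 0.3136.
P_a = ½K_aγH² = 0.5×0.3136×20.8×5.4² = 95.11 kN/m, acting at H/3 = 1.800 m above the base.
Overturning moment M_o = P_a × H/3 = 95.11 × 1.800 = 171.2.
Resisting moment M_r = W × 1.57 = 302 × 1.57 = 474.1.
FS_overturning = M_r/M_o = 474.1/171.2 = 2.769.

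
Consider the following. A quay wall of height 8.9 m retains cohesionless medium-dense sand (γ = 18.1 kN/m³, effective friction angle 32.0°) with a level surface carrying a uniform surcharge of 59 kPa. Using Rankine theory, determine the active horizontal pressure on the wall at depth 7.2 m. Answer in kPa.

K_a = (1 − sin φ)/(1 + sin φ) = 0.3073.
σ_v = γz + q = 18.1 × 7.2 + 59 = 189.3 kPa.
σ_h = K_a σ_v = 0.3073 × 189.3 = 58.17 kPa.

58.2 kPa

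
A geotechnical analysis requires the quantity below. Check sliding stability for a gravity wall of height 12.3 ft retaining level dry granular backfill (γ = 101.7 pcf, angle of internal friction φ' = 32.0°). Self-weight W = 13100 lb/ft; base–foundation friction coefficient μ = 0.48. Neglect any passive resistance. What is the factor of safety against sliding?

2.66

K_a = tan²(45° − 32.0°/2) = 0.3073.
P_a = ½K_aγH² = 0.5×0.3073×101.7×12.3² = 2364 lb/ft, acting at H/3 = 4.100 ft above the base.
FS_sliding = μW / P_a = 0.48×13100 / 2364 = 2.660.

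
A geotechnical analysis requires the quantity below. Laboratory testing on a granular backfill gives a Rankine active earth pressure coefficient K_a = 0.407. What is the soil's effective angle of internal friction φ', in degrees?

K_a = tan²(45° − φ/2) ⇒ 45° − φ/2 = arctan(√0.407) = 32.54°.
φ = 2(45° − 32.54°) = 24.93°.

24.9°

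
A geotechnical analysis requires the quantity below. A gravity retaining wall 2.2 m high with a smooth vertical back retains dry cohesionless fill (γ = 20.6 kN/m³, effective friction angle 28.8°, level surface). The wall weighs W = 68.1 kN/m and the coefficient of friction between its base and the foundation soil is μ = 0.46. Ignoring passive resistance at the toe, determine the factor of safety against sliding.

1.80

K_a = tan²(45° − 28.8°/2) = 0.3498.
P_a = ½K_aγH² = 0.5×0.3498×20.6×2.2² = 17.44 kN/m, acting at H/3 = 0.7333 m above the base.
FS_sliding = μW / P_a = 0.46×68.1 / 17.44 = 1.797.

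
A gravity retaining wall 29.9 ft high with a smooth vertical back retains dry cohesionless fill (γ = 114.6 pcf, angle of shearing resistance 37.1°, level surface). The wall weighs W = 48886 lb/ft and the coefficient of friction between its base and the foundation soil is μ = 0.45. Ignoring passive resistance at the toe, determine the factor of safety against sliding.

1.74

K_a = tan²(45° − 37.1°/2) = 0.2475.
P_a = ½K_aγH² = 0.5×0.2475×114.6×29.9² = 12680 lb/ft, acting at H/3 = 9.967 ft above the base.
FS_sliding = μW / P_a = 0.45×48886 / 12680 = 1.735.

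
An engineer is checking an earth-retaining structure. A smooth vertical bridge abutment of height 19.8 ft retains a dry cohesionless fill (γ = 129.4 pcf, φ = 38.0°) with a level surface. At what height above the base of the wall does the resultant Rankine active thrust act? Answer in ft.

6.60 ft

K_a = 0.2379.
The pressure distribution is triangular, so the resultant acts at H/3 above the base = 19.8/3 = 6.600 ft.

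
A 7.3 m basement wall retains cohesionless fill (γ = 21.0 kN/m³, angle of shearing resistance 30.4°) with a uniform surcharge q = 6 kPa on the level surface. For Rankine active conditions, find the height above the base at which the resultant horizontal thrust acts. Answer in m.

2.52 m

K_a = 0.3280.
Triangular part P₁ = ½K_aγH² = 183.5 at H/3 = 2.433 m; rectangular part P₂ = K_a q H = 14.37 at H/2 = 3.650 m.
ȳ = (P₁·2.433 + P₂·3.650)/(P₁+P₂) = 2.522 m.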